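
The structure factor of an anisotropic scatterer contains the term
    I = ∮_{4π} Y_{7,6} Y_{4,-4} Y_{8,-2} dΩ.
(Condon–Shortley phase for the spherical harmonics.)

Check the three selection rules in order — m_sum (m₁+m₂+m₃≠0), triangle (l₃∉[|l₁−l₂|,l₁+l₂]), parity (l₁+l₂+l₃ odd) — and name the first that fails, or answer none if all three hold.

parity

Σmᵢ = 0  ✓
l₃∈[|l₁−l₂|,l₁+l₂]=[3,11], have l₃=8  ✓
Σlᵢ = 19 ⇒ odd  ✗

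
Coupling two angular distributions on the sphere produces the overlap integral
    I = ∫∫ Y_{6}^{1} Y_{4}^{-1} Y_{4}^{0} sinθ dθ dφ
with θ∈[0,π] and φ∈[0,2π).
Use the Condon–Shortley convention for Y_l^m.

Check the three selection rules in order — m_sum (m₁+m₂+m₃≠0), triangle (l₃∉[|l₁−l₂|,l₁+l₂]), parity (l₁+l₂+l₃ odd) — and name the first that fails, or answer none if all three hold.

none

m₁+m₂+m₃ = 1 − 1 + 0 = 0  ✓
triangle: |6−4|=2 ≤ l₃=4 ≤ 6+4=10  ✓
parity: l₁+l₂+l₃ = 14 is even  ✓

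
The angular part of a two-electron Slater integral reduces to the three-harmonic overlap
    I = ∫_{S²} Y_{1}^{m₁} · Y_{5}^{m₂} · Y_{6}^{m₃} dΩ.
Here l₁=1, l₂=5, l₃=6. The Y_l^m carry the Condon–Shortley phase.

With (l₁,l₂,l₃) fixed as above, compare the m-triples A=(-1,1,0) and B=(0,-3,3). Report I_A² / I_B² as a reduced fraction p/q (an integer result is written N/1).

5/9

Same 1,5,6: normalisation and zero-m 3j drop out of the ratio.
A: Δ: 0! 2! 10! / 13! → 1/858; sum: t=0:+1/34560 = 1/34560; 3j²(1 5 6; -1 1 0) = Δ·Π!·Σ² = 5/286  (sign +1)
B: Δ: 0! 2! 10! / 13! → 1/858; sum: t=0:+1/80640 = 1/80640; 3j²(1 5 6; 0 -3 3) = Δ·Π!·Σ² = 9/286  (sign -1)
I_A²/I_B² = (5/286)/(9/286) = 5/9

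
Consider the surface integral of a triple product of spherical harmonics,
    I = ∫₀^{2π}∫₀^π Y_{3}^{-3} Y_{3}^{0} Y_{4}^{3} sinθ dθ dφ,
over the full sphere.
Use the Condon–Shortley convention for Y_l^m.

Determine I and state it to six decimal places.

m-sum 0 ✓  L=10 even ✓  0≤4≤6 ✓
Π(2lᵢ+1) = 7×7×9 = 441
triangle coeff Δ(3,3,4) = 1/34650
Σ_t [0,2]: t=0:+1/72 t=1:−1/16 t=2:+1/72 = -5/144
(3j)²=2/77 [(3 3 4; 0 0 0)], sign=-1
Σ_t [2,2]: t=2:+1/288 = 1/288
(3j)²=1/22 [(3 3 4; -3 0 3)], sign=-1
⇒ 4πI² = 63/121
I = (+1)√(63/121/(4π)) = 0.20355073

0.203551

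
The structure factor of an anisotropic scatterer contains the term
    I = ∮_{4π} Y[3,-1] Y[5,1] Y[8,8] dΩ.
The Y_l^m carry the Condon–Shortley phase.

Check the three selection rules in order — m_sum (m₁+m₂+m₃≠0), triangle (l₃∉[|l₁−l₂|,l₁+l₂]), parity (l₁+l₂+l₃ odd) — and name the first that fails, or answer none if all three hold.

m₁+m₂+m₃ = -1 + 1 + 8 = 8  ✗
triangle: |3−5|=2 ≤ l₃=8 ≤ 3+5=8
parity: l₁+l₂+l₃ = 16 is even

m_sum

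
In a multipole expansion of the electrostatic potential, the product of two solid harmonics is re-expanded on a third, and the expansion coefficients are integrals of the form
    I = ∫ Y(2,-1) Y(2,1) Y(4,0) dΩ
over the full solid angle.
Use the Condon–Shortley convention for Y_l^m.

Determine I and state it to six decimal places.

0.161197

Rules hold: Σm=0, L=8 even, 0≤4≤4.
N = 5·5·9 = 225
Δ = 0!·4!·4!/9! = 1/630
Racah Σ t=0..0: t=0:+1/16 = 1/16
⇒ 3j(2 2 4; 0 0 0)² = 2/35, sgn +1
Racah Σ t=0..0: t=0:+1/36 = 1/36
⇒ 3j(2 2 4; -1 1 0)² = 8/315, sgn +1
4πI² = N·(3j₀)²·(3jₘ)² = 16/49
I = +1·√(0.326531/4π) = 0.16119702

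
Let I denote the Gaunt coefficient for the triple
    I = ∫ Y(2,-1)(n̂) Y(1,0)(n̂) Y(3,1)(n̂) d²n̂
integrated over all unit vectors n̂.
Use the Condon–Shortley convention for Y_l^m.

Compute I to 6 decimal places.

-0.233597

m-sum 0 ✓  L=6 even ✓  1≤3≤3 ✓
Π(2lᵢ+1) = 5×3×7 = 105
triangle coeff Δ(2,1,3) = 1/105
Σ_t [0,0]: t=0:+1/4 = 1/4
(3j)²=3/35 [(2 1 3; 0 0 0)], sign=-1
Σ_t [0,0]: t=0:+1/6 = 1/6
(3j)²=8/105 [(2 1 3; -1 0 1)], sign=+1
⇒ 4πI² = 24/35
I = (-1)√(24/35/(4π)) = -0.23359668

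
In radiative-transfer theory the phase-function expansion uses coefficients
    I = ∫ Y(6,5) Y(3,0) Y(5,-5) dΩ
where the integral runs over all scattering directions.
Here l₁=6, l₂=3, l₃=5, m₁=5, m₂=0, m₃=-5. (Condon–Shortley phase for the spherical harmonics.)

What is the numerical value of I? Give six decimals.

0.207001

Checks pass: Σm=0; 14 even; l₃=5∈[3,9].
(2·6+1)(2·3+1)(2·5+1) = 1001
Δ: 4! 8! 2! / 15! → 1/675675
sum: t=1:−1/8640 t=2:+1/2304 t=3:−1/8640 = 7/34560
3j²(6 3 5; 0 0 0) = Δ·Π!·Σ² = 7/429  (sign -1)
sum: t=1:−1/483840 = -1/483840
3j²(6 3 5; 5 0 -5) = Δ·Π!·Σ² = 3/91  (sign -1)
combine: 4πI² = 1001·7/429·3/91 = 7/13
take √, sign +1: I = 0.20700098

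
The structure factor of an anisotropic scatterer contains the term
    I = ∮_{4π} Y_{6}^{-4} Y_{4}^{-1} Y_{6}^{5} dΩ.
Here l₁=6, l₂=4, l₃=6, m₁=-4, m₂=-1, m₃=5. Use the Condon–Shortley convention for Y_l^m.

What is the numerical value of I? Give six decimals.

Rules hold: Σm=0, L=16 even, 2≤6≤10.
N = 13·9·13 = 1521
Δ = 4!·8!·4!/17! = 1/15315300
Racah Σ t=0..4: t=0:+1/829440 t=1:−1/25920 t=2:+1/9216 t=3:−1/25920 t=4:+1/829440 = 7/207360
⇒ 3j(6 4 6; 0 0 0)² = 28/2431, sgn +1
Racah Σ t=2..3: t=2:+1/967680 t=3:−1/725760 = -1/2903040
⇒ 3j(6 4 6; -4 -1 5)² = 5/3094, sgn +1
4πI² = N·(3j₀)²·(3jₘ)² = 90/3179
I = +1·√(0.0283108/4π) = 0.04746473

0.047465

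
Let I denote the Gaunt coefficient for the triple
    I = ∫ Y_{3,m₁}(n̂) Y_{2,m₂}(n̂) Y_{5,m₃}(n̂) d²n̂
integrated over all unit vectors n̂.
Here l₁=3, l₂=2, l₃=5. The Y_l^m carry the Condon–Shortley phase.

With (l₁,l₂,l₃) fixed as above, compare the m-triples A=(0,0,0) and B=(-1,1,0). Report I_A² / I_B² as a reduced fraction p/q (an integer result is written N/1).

2/1

Same 3,2,5: normalisation and zero-m 3j drop out of the ratio.
A: Δ: 0! 6! 4! / 11! → 1/2310; sum: t=0:+1/144 = 1/144; 3j²(3 2 5; 0 0 0) = Δ·Π!·Σ² = 10/231  (sign -1)
B: Δ: 0! 6! 4! / 11! → 1/2310; sum: t=0:+1/288 = 1/288; 3j²(3 2 5; -1 1 0) = Δ·Π!·Σ² = 5/231  (sign -1)
I_A²/I_B² = (10/231)/(5/231) = 2/1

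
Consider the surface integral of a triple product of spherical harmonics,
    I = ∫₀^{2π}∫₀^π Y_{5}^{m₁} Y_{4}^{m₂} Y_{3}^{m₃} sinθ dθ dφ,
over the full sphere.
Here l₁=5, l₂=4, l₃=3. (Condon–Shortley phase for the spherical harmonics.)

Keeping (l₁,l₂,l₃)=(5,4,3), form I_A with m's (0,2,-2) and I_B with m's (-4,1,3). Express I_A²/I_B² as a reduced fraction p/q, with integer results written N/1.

160/189

Shared (l₁,l₂,l₃)=(5,4,3): N and (l;000)² cancel in I_A²/I_B².
A: Δ = 6!·4!·2!/13! = 1/180180; Racah Σ t=4..5: t=4:+1/576 t=5:−1/2880 = 1/720; ⇒ 3j(5 4 3; 0 2 -2)² = 80/3003, sgn -1
B: Δ = 6!·4!·2!/13! = 1/180180; Racah Σ t=5..5: t=5:−1/5760 = -1/5760; ⇒ 3j(5 4 3; -4 1 3)² = 9/286, sgn -1
I_A²/I_B² = (80/3003)/(9/286) = 160/189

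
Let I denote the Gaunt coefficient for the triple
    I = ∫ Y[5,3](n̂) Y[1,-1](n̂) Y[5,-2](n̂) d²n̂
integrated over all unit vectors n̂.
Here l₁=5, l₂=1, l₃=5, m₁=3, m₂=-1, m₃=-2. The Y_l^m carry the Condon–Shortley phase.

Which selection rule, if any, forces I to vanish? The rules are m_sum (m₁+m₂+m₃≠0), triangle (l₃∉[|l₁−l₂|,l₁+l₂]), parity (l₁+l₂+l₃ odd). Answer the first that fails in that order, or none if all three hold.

azimuthal sum: 3 − 1 − 2 = 0  ✓
4 ≤ 5 ≤ 6 (triangle on l)  ✓
L = 5 + 1 + 5 = 11 (odd)  ✗

parity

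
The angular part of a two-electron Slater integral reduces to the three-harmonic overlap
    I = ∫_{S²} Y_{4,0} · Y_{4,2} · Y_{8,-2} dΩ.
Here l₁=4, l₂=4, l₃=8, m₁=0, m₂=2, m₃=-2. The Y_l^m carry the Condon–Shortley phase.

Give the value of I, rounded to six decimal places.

m-sum 0 ✓  L=16 even ✓  0≤8≤8 ✓
Π(2lᵢ+1) = 9×9×17 = 1377
triangle coeff Δ(4,4,8) = 1/218790
Σ_t [0,0]: t=0:+1/331776 = 1/331776
(3j)²=490/21879 [(4 4 8; 0 0 0)], sign=+1
Σ_t [0,0]: t=0:+1/829440 = 1/829440
(3j)²=35/2431 [(4 4 8; 0 2 -2)], sign=+1
⇒ 4πI² = 154350/347633
I = (+1)√(154350/347633/(4π)) = 0.18796972

0.187970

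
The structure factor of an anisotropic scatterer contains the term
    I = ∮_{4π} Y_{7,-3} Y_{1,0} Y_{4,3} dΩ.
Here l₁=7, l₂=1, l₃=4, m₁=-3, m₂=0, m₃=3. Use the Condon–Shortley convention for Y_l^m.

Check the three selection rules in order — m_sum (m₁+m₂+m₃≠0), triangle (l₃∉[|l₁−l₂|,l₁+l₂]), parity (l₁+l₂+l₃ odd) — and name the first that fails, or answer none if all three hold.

Σmᵢ = 0  ✓
l₃∈[|l₁−l₂|,l₁+l₂]=[6,8], have l₃=4  ✗
Σlᵢ = 12 ⇒ even

triangle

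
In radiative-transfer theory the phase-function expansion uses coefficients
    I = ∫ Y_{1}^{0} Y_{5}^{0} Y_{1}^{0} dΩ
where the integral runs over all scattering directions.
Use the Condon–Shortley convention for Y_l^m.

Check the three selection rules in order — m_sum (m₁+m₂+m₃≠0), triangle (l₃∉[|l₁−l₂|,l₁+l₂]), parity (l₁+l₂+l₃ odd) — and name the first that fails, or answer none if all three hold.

azimuthal sum: 0 + 0 + 0 = 0  ✓
4 ≤ 1 ≤ 6 (triangle on l)  ✗
L = 1 + 5 + 1 = 7 (odd)

triangle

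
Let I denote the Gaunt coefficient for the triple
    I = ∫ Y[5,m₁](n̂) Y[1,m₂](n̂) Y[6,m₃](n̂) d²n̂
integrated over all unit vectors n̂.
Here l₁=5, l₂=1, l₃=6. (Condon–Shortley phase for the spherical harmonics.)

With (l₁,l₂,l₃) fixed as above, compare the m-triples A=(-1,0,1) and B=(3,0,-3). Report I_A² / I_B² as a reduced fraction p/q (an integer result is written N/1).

Shared (l₁,l₂,l₃)=(5,1,6): N and (l;000)² cancel in I_A²/I_B².
A: Δ = 0!·10!·2!/13! = 1/858; Racah Σ t=0..0: t=0:+1/17280 = 1/17280; ⇒ 3j(5 1 6; -1 0 1)² = 35/858, sgn -1
B: Δ = 0!·10!·2!/13! = 1/858; Racah Σ t=0..0: t=0:+1/80640 = 1/80640; ⇒ 3j(5 1 6; 3 0 -3)² = 9/286, sgn -1
I_A²/I_B² = (35/858)/(9/286) = 35/27

35/27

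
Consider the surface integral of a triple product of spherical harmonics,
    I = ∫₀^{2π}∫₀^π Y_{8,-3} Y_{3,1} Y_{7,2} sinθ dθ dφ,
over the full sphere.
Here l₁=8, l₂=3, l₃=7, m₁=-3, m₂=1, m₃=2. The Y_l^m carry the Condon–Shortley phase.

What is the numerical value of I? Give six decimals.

-0.144372

Checks pass: Σm=0; 18 even; l₃=7∈[5,11].
(2·8+1)(2·3+1)(2·7+1) = 1785
Δ: 4! 12! 2! / 19! → 1/5290740
sum: t=1:−1/7257600 t=2:+1/2073600 t=3:−1/7257600 = 1/4838400
3j²(8 3 7; 0 0 0) = Δ·Π!·Σ² = 252/20995  (sign -1)
sum: t=2:+1/17418240 t=3:−1/5806080 t=4:+1/29030400 = -1/12441600
3j²(8 3 7; -3 1 2) = Δ·Π!·Σ² = 154/12597  (sign +1)
combine: 4πI² = 1785·252/20995·154/12597 = 271656/1037153
take √, sign -1: I = -0.14437211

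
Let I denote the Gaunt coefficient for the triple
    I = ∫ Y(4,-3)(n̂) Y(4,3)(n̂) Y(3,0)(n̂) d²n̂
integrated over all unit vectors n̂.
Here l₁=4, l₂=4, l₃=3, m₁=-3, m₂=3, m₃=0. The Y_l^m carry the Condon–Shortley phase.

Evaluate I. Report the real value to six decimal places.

0.000000

L=11 odd ⇒ parity kills the (l;000) factor ⇒ I = 0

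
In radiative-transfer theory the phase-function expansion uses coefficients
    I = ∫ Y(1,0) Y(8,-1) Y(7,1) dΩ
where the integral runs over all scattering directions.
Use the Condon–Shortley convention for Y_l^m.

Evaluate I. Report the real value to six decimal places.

Checks pass: Σm=0; 16 even; l₃=7∈[7,9].
(2·1+1)(2·8+1)(2·7+1) = 765
Δ: 2! 0! 14! / 17! → 1/2040
sum: t=1:−1/25401600 = -1/25401600
3j²(1 8 7; 0 0 0) = Δ·Π!·Σ² = 8/255  (sign +1)
sum: t=1:−1/29030400 = -1/29030400
3j²(1 8 7; 0 -1 1) = Δ·Π!·Σ² = 21/680  (sign -1)
combine: 4πI² = 765·8/255·21/680 = 63/85
take √, sign -1: I = -0.24285994

-0.242860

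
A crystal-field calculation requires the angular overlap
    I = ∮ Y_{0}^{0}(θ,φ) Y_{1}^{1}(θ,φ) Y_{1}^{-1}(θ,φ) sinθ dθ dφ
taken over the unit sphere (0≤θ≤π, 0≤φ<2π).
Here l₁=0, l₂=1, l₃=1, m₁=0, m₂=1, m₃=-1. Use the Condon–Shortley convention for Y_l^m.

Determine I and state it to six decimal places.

-0.282095

Rules hold: Σm=0, L=2 even, 1≤1≤1.
N = 1·3·3 = 9
Δ = 0!·0!·2!/3! = 1/3
Racah Σ t=0..0: t=0:+1/1 = 1/1
⇒ 3j(0 1 1; 0 0 0)² = 1/3, sgn -1
Racah Σ t=0..0: t=0:+1/2 = 1/2
⇒ 3j(0 1 1; 0 1 -1)² = 1/3, sgn +1
4πI² = N·(3j₀)²·(3jₘ)² = 1/1
I = -1·√(1/4π) = -0.28209479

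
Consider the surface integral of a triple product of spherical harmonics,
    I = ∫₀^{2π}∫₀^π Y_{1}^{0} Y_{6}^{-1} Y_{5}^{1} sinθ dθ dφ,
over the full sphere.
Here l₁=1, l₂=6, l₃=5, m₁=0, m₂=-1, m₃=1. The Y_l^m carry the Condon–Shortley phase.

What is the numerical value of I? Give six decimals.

Checks pass: Σm=0; 12 even; l₃=5∈[5,7].
(2·1+1)(2·6+1)(2·5+1) = 429
Δ: 2! 0! 10! / 13! → 1/858
sum: t=1:−1/14400 = -1/14400
3j²(1 6 5; 0 0 0) = Δ·Π!·Σ² = 6/143  (sign +1)
sum: t=1:−1/17280 = -1/17280
3j²(1 6 5; 0 -1 1) = Δ·Π!·Σ² = 35/858  (sign -1)
combine: 4πI² = 429·6/143·35/858 = 105/143
take √, sign -1: I = -0.24172507

-0.241725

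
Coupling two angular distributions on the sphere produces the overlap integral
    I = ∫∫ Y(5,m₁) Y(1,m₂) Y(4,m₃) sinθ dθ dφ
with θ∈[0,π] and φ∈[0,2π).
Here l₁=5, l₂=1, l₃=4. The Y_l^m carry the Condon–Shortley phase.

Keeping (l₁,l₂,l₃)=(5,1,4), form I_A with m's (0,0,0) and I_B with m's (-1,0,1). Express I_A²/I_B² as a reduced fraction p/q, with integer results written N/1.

25/24

Same 5,1,4: normalisation and zero-m 3j drop out of the ratio.
A: Δ: 2! 8! 0! / 11! → 1/495; sum: t=1:−1/576 = -1/576; 3j²(5 1 4; 0 0 0) = Δ·Π!·Σ² = 5/99  (sign -1)
B: Δ: 2! 8! 0! / 11! → 1/495; sum: t=1:−1/720 = -1/720; 3j²(5 1 4; -1 0 1) = Δ·Π!·Σ² = 8/165  (sign +1)
I_A²/I_B² = (5/99)/(8/165) = 25/24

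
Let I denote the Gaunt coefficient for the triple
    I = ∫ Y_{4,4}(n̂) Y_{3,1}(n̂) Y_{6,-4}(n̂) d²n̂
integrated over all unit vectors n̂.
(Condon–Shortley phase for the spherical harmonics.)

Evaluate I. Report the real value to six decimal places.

m-sum = 4 + 1 − 4 = 1 ≠ 0 ⇒ I = 0

0.000000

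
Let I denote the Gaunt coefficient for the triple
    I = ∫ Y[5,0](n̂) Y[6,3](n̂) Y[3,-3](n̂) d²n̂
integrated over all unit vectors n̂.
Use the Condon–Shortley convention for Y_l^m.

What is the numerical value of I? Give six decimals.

0.190675

Rules hold: Σm=0, L=14 even, 1≤3≤11.
N = 11·13·7 = 1001
Δ = 8!·2!·4!/15! = 1/675675
Racah Σ t=3..5: t=3:−1/8640 t=4:+1/2304 t=5:−1/8640 = 7/34560
⇒ 3j(5 6 3; 0 0 0)² = 7/429, sgn -1
Racah Σ t=5..5: t=5:−1/34560 = -1/34560
⇒ 3j(5 6 3; 0 3 -3)² = 4/143, sgn -1
4πI² = N·(3j₀)²·(3jₘ)² = 196/429
I = +1·√(0.456876/4π) = 0.19067531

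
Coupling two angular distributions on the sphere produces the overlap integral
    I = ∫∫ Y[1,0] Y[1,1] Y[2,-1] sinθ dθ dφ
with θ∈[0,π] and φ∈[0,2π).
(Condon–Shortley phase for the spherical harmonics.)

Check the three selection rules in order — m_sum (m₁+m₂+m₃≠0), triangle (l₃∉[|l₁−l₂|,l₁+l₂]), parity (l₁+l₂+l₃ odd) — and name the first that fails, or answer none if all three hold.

azimuthal sum: 0 + 1 − 1 = 0  ✓
0 ≤ 2 ≤ 2 (triangle on l)  ✓
L = 1 + 1 + 2 = 4 (even)  ✓

none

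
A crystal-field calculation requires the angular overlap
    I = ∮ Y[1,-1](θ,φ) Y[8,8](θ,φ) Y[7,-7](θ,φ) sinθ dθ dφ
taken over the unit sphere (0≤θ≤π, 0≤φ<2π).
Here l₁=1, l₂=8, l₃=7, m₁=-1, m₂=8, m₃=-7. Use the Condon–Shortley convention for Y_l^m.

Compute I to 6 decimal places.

0.335179

m-sum 0 ✓  L=16 even ✓  7≤7≤9 ✓
Π(2lᵢ+1) = 3×17×15 = 765
triangle coeff Δ(1,8,7) = 1/2040
Σ_t [1,1]: t=1:−1/25401600 = -1/25401600
(3j)²=8/255 [(1 8 7; 0 0 0)], sign=+1
Σ_t [2,2]: t=2:+1/174356582400 = 1/174356582400
(3j)²=1/17 [(1 8 7; -1 8 -7)], sign=+1
⇒ 4πI² = 24/17
I = (+1)√(24/17/(4π)) = 0.33517856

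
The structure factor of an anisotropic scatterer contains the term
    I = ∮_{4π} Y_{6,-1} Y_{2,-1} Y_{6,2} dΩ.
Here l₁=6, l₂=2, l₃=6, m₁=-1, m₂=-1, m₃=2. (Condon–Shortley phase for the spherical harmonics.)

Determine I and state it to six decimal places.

0.088837

Checks pass: Σm=0; 14 even; l₃=6∈[4,8].
(2·6+1)(2·2+1)(2·6+1) = 845
Δ: 2! 10! 2! / 15! → 1/90090
sum: t=0:+1/69120 t=1:−1/14400 t=2:+1/69120 = -7/172800
3j²(6 2 6; 0 0 0) = Δ·Π!·Σ² = 14/715  (sign -1)
sum: t=0:+1/60480 t=1:−1/34560 = -1/80640
3j²(6 2 6; -1 -1 2) = Δ·Π!·Σ² = 6/1001  (sign -1)
combine: 4πI² = 845·14/715·6/1001 = 12/121
take √, sign +1: I = 0.08883682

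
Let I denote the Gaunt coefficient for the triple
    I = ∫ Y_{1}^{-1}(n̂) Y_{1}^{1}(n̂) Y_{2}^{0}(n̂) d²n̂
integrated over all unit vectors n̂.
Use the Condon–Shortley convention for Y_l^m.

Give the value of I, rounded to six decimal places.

0.126157

Checks pass: Σm=0; 4 even; l₃=2∈[0,2].
(2·1+1)(2·1+1)(2·2+1) = 45
Δ: 0! 2! 2! / 5! → 1/30
sum: t=0:+1/1 = 1/1
3j²(1 1 2; 0 0 0) = Δ·Π!·Σ² = 2/15  (sign +1)
sum: t=0:+1/4 = 1/4
3j²(1 1 2; -1 1 0) = Δ·Π!·Σ² = 1/30  (sign +1)
combine: 4πI² = 45·2/15·1/30 = 1/5
take √, sign +1: I = 0.12615663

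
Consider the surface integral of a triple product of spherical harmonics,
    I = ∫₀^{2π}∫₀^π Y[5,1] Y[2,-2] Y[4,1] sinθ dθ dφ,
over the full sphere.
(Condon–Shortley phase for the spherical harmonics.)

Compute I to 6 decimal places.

l₁+l₂+l₃=11 is odd: 3j(l;000)=0 ⇒ I=0

0.000000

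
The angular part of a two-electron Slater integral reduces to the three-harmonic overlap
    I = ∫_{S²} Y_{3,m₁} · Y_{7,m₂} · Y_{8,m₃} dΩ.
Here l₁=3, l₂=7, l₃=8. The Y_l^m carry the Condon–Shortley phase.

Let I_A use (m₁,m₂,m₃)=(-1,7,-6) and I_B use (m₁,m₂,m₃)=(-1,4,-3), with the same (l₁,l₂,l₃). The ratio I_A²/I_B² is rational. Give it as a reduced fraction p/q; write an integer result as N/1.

16562/22445

Shared (l₁,l₂,l₃)=(3,7,8): N and (l;000)² cancel in I_A²/I_B².
A: Δ = 2!·4!·12!/19! = 1/5290740; Racah Σ t=2..2: t=2:+1/3832012800 = 1/3832012800; ⇒ 3j(3 7 8; -1 7 -6)² = 91/9690, sgn +1
B: Δ = 2!·4!·12!/19! = 1/5290740; Racah Σ t=0..2: t=0:+1/1916006400 t=1:−1/43545600 t=2:+1/17418240 = 67/1916006400; ⇒ 3j(3 7 8; -1 4 -3)² = 4489/352716, sgn -1
I_A²/I_B² = (91/9690)/(4489/352716) = 16562/22445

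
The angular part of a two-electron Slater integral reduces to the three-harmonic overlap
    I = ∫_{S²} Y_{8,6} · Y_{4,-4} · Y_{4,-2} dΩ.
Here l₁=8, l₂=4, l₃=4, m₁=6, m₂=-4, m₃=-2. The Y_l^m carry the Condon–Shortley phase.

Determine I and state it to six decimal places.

Checks pass: Σm=0; 16 even; l₃=4∈[4,12].
(2·8+1)(2·4+1)(2·4+1) = 1377
Δ: 8! 8! 0! / 17! → 1/218790
sum: t=4:+1/331776 = 1/331776
3j²(8 4 4; 0 0 0) = Δ·Π!·Σ² = 490/21879  (sign +1)
sum: t=0:+1/58060800 = 1/58060800
3j²(8 4 4; 6 -4 -2) = Δ·Π!·Σ² = 7/510  (sign +1)
combine: 4πI² = 1377·490/21879·7/510 = 1029/2431
take √, sign +1: I = 0.18353136

0.183531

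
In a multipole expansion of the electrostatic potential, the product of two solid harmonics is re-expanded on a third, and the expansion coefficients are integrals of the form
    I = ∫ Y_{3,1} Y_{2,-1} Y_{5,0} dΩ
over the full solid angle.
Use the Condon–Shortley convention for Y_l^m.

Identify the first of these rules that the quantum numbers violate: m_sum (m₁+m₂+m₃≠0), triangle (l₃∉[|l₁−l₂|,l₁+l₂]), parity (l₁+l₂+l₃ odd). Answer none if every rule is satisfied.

Σmᵢ = 0  ✓
l₃∈[|l₁−l₂|,l₁+l₂]=[1,5], have l₃=5  ✓
Σlᵢ = 10 ⇒ even  ✓

none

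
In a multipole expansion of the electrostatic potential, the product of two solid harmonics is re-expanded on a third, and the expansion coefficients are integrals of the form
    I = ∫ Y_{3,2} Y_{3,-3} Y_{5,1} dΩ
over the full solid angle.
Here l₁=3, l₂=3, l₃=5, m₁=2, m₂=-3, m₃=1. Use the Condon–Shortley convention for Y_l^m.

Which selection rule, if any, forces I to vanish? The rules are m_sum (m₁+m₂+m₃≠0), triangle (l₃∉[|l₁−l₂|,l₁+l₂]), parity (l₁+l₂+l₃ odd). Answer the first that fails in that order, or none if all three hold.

parity

m₁+m₂+m₃ = 2 − 3 + 1 = 0  ✓
triangle: |3−3|=0 ≤ l₃=5 ≤ 3+3=6  ✓
parity: l₁+l₂+l₃ = 11 is odd  ✗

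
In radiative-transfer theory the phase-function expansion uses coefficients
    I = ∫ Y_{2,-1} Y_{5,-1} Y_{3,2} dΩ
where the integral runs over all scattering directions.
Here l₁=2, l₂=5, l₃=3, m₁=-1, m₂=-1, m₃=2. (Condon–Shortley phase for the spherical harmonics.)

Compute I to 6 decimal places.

m-sum 0 ✓  L=10 even ✓  3≤3≤7 ✓
Π(2lᵢ+1) = 5×11×7 = 385
triangle coeff Δ(2,5,3) = 1/2310
Σ_t [2,2]: t=2:+1/144 = 1/144
(3j)²=10/231 [(2 5 3; 0 0 0)], sign=-1
Σ_t [3,3]: t=3:−1/720 = -1/720
(3j)²=4/385 [(2 5 3; -1 -1 2)], sign=+1
⇒ 4πI² = 40/231
I = (-1)√(40/231/(4π)) = -0.11738675

-0.117387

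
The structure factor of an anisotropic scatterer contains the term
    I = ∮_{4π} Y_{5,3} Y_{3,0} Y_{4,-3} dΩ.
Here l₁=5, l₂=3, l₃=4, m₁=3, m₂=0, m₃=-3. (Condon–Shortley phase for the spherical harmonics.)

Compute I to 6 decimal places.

0.103862

m-sum 0 ✓  L=12 even ✓  2≤4≤8 ✓
Π(2lᵢ+1) = 11×7×9 = 693
triangle coeff Δ(5,3,4) = 1/180180
Σ_t [1,3]: t=1:−1/576 t=2:+1/144 t=3:−1/576 = 1/288
(3j)²=20/1001 [(5 3 4; 0 0 0)], sign=+1
Σ_t [1,2]: t=1:−1/1440 t=2:+1/2880 = -1/2880
(3j)²=7/715 [(5 3 4; 3 0 -3)], sign=+1
⇒ 4πI² = 252/1859
I = (+1)√(252/1859/(4π)) = 0.10386175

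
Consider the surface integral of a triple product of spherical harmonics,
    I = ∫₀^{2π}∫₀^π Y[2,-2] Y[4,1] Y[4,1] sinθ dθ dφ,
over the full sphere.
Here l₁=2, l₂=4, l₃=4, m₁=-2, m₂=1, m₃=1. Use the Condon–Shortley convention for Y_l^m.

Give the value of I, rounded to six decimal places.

0.200662

Checks pass: Σm=0; 10 even; l₃=4∈[2,6].
(2·2+1)(2·4+1)(2·4+1) = 405
Δ: 2! 2! 6! / 11! → 1/13860
sum: t=0:+1/192 t=1:−1/36 t=2:+1/192 = -5/288
3j²(2 4 4; 0 0 0) = Δ·Π!·Σ² = 20/693  (sign -1)
sum: t=2:+1/144 = 1/144
3j²(2 4 4; -2 1 1) = Δ·Π!·Σ² = 10/231  (sign -1)
combine: 4πI² = 405·20/693·10/231 = 3000/5929
take √, sign +1: I = 0.20066192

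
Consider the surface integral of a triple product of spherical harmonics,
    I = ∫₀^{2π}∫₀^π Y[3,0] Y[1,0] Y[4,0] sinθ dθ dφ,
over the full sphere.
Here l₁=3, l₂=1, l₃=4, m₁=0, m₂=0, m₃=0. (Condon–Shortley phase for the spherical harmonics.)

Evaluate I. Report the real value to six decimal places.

Rules hold: Σm=0, L=8 even, 2≤4≤4.
N = 7·3·9 = 189
Δ = 0!·6!·2!/9! = 1/252
Racah Σ t=0..0: t=0:+1/36 = 1/36
⇒ 3j(3 1 4; 0 0 0)² = 4/63, sgn +1
(m-triple is (0,0,0) — same symbol as above.)
4πI² = N·(3j₀)²·(3jₘ)² = 16/21
I = +1·√(0.761905/4π) = 0.24623252

0.246233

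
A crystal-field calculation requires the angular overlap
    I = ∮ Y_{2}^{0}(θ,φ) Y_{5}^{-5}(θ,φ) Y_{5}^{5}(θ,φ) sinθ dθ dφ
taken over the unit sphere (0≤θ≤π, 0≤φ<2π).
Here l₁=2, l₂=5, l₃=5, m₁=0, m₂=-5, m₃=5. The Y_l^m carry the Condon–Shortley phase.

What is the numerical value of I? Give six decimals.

0.242609

Rules hold: Σm=0, L=12 even, 3≤5≤7.
N = 5·11·11 = 605
Δ = 2!·2!·8!/13! = 1/38610
Racah Σ t=0..2: t=0:+1/2880 t=1:−1/576 t=2:+1/2880 = -1/960
⇒ 3j(2 5 5; 0 0 0)² = 10/429, sgn +1
Racah Σ t=0..0: t=0:+1/161280 = 1/161280
⇒ 3j(2 5 5; 0 -5 5)² = 15/286, sgn +1
4πI² = N·(3j₀)²·(3jₘ)² = 125/169
I = +1·√(0.739645/4π) = 0.24260890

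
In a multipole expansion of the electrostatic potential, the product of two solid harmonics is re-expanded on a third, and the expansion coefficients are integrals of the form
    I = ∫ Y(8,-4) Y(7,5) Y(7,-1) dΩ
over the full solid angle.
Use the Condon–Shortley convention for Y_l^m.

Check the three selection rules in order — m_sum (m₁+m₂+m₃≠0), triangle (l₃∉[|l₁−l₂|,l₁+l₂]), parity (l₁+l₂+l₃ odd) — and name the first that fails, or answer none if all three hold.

none

azimuthal sum: -4 + 5 − 1 = 0  ✓
1 ≤ 7 ≤ 15 (triangle on l)  ✓
L = 8 + 7 + 7 = 22 (even)  ✓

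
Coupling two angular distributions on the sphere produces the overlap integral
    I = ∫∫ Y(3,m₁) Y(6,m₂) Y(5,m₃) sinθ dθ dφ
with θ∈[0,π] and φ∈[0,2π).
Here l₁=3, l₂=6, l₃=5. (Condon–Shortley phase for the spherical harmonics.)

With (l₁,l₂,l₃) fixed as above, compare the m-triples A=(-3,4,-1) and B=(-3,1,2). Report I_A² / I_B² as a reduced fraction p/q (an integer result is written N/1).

12/7

Shared (l₁,l₂,l₃)=(3,6,5): N and (l;000)² cancel in I_A²/I_B².
A: Δ = 4!·2!·8!/15! = 1/675675; Racah Σ t=4..4: t=4:+1/69120 = 1/69120; ⇒ 3j(3 6 5; -3 4 -1)² = 4/143, sgn +1
B: Δ = 4!·2!·8!/15! = 1/675675; Racah Σ t=4..4: t=4:+1/34560 = 1/34560; ⇒ 3j(3 6 5; -3 1 2)² = 7/429, sgn -1
I_A²/I_B² = (4/143)/(7/429) = 12/7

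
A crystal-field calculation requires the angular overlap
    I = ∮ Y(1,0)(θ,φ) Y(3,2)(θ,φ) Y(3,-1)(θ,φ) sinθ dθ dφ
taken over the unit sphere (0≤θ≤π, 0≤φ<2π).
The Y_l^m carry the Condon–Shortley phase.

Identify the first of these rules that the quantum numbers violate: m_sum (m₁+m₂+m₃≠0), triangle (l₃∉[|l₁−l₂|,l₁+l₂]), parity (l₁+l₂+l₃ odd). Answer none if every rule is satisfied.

Σmᵢ = 1  ✗
l₃∈[|l₁−l₂|,l₁+l₂]=[2,4], have l₃=3
Σlᵢ = 7 ⇒ odd

m_sum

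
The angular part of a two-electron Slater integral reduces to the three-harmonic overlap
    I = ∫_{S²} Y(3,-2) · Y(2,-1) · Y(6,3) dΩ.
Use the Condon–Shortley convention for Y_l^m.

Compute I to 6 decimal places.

l₃=6 ∉ [1,5] — triangle fails ⇒ I = 0

0.000000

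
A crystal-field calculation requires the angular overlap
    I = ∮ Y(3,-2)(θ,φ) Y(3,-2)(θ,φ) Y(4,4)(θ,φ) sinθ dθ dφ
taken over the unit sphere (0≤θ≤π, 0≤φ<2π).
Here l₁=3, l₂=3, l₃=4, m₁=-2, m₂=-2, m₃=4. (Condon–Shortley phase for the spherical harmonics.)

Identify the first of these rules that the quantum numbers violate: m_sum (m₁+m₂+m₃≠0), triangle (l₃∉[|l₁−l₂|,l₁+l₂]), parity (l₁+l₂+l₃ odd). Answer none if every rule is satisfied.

m₁+m₂+m₃ = -2 − 2 + 4 = 0  ✓
triangle: |3−3|=0 ≤ l₃=4 ≤ 3+3=6  ✓
parity: l₁+l₂+l₃ = 10 is even  ✓

none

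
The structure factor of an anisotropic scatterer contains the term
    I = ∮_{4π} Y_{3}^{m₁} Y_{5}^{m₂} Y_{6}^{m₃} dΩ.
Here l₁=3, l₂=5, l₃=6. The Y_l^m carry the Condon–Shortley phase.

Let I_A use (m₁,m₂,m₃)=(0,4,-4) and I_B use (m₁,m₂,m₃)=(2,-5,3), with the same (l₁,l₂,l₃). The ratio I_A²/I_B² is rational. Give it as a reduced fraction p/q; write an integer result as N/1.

5/2

Same 3,5,6: normalisation and zero-m 3j drop out of the ratio.
A: Δ: 2! 4! 8! / 15! → 1/675675; sum: t=1:−1/161280 t=2:+1/60480 = 1/96768; 3j²(3 5 6; 0 4 -4) = Δ·Π!·Σ² = 15/1001  (sign +1)
B: Δ: 2! 4! 8! / 15! → 1/675675; sum: t=0:+1/483840 = 1/483840; 3j²(3 5 6; 2 -5 3) = Δ·Π!·Σ² = 6/1001  (sign -1)
I_A²/I_B² = (15/1001)/(6/1001) = 5/2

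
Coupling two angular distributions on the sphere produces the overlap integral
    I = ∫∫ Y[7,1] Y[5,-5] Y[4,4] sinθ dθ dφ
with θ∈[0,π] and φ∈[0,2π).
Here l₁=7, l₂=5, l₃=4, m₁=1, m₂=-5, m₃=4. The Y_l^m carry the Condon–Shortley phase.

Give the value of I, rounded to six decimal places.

Rules hold: Σm=0, L=16 even, 2≤4≤12.
N = 15·11·9 = 1485
Δ = 8!·6!·2!/17! = 1/6126120
Racah Σ t=3..5: t=3:−1/69120 t=4:+1/20736 t=5:−1/69120 = 1/51840
⇒ 3j(7 5 4; 0 0 0)² = 280/21879, sgn +1
Racah Σ t=0..0: t=0:+1/58060800 = 1/58060800
⇒ 3j(7 5 4; 1 -5 4)² = 1/4862, sgn +1
4πI² = N·(3j₀)²·(3jₘ)² = 2100/537251
I = +1·√(0.00390879/4π) = 0.01763665

0.017637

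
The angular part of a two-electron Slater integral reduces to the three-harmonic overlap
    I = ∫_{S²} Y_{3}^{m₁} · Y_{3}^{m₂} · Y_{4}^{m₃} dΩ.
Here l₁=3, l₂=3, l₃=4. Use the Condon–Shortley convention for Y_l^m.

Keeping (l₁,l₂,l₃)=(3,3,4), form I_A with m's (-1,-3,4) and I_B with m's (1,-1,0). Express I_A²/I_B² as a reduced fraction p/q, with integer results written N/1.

42/1

l's match ⇒ only the (l;m) 3-j factors differ between A and B.
A: triangle coeff Δ(3,3,4) = 1/34650; Σ_t [0,0]: t=0:+1/1152 = 1/1152; (3j)²=1/33 [(3 3 4; -1 -3 4)], sign=+1
B: triangle coeff Δ(3,3,4) = 1/34650; Σ_t [0,2]: t=0:+1/32 t=1:−1/36 t=2:+1/1152 = 5/1152; (3j)²=1/1386 [(3 3 4; 1 -1 0)], sign=+1
I_A²/I_B² = (1/33)/(1/1386) = 42/1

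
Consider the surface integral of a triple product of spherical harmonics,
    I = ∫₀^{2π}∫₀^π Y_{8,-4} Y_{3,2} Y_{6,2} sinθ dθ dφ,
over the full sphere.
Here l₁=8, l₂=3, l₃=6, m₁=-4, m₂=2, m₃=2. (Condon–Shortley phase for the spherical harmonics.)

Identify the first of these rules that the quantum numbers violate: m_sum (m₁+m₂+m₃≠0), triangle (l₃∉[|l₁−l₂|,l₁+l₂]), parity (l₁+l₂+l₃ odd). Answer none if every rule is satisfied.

Σmᵢ = 0  ✓
l₃∈[|l₁−l₂|,l₁+l₂]=[5,11], have l₃=6  ✓
Σlᵢ = 17 ⇒ odd  ✗

parity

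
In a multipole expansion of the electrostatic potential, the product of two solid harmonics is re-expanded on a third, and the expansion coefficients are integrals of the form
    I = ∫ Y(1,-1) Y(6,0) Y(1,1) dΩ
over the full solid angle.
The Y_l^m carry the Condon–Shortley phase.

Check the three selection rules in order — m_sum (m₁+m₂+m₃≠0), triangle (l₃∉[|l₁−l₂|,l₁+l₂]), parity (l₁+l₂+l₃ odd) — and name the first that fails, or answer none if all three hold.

azimuthal sum: -1 + 0 + 1 = 0  ✓
5 ≤ 1 ≤ 7 (triangle on l)  ✗
L = 1 + 6 + 1 = 8 (even)

triangle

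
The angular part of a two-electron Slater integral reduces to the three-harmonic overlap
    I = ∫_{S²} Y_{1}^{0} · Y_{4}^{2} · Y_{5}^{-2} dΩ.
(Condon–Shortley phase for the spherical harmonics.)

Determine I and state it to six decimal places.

Rules hold: Σm=0, L=10 even, 3≤5≤5.
N = 3·9·11 = 297
Δ = 0!·2!·8!/11! = 1/495
Racah Σ t=0..0: t=0:+1/576 = 1/576
⇒ 3j(1 4 5; 0 0 0)² = 5/99, sgn -1
Racah Σ t=0..0: t=0:+1/1440 = 1/1440
⇒ 3j(1 4 5; 0 2 -2)² = 7/165, sgn -1
4πI² = N·(3j₀)²·(3jₘ)² = 7/11
I = +1·√(0.636364/4π) = 0.22503380

0.225034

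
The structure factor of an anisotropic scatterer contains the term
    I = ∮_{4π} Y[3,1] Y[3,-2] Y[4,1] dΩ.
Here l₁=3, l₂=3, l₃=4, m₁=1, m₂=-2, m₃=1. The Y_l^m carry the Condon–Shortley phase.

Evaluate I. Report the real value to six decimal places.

Checks pass: Σm=0; 10 even; l₃=4∈[0,6].
(2·3+1)(2·3+1)(2·4+1) = 441
Δ: 2! 4! 4! / 11! → 1/34650
sum: t=0:+1/72 t=1:−1/16 t=2:+1/72 = -5/144
3j²(3 3 4; 0 0 0) = Δ·Π!·Σ² = 2/77  (sign -1)
sum: t=0:+1/48 t=1:−1/144 = 1/72
3j²(3 3 4; 1 -2 1) = Δ·Π!·Σ² = 16/693  (sign -1)
combine: 4πI² = 441·2/77·16/693 = 32/121
take √, sign +1: I = 0.14506992

0.145070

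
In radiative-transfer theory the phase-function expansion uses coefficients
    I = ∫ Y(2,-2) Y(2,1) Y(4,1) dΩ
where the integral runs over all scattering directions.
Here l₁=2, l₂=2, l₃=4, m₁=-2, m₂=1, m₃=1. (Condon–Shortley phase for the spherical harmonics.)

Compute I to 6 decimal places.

-0.090112

m-sum 0 ✓  L=8 even ✓  0≤4≤4 ✓
Π(2lᵢ+1) = 5×5×9 = 225
triangle coeff Δ(2,2,4) = 1/630
Σ_t [0,0]: t=0:+1/16 = 1/16
(3j)²=2/35 [(2 2 4; 0 0 0)], sign=+1
Σ_t [0,0]: t=0:+1/144 = 1/144
(3j)²=1/126 [(2 2 4; -2 1 1)], sign=-1
⇒ 4πI² = 5/49
I = (-1)√(5/49/(4π)) = -0.09011188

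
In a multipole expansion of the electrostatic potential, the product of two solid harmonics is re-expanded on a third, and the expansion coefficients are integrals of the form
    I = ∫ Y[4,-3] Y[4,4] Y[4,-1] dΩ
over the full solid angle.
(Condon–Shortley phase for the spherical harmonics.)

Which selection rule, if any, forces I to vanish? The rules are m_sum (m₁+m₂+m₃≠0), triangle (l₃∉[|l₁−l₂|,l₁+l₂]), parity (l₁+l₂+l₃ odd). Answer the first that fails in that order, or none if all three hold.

none

m₁+m₂+m₃ = -3 + 4 − 1 = 0  ✓
triangle: |4−4|=0 ≤ l₃=4 ≤ 4+4=8  ✓
parity: l₁+l₂+l₃ = 12 is even  ✓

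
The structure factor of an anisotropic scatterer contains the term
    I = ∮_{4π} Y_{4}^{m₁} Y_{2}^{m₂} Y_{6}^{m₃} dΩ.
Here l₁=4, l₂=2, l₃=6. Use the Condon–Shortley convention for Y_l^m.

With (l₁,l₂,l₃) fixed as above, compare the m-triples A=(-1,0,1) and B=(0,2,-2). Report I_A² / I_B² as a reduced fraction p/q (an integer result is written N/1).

Shared (l₁,l₂,l₃)=(4,2,6): N and (l;000)² cancel in I_A²/I_B².
A: Δ = 0!·8!·4!/13! = 1/6435; Racah Σ t=0..0: t=0:+1/2880 = 1/2880; ⇒ 3j(4 2 6; -1 0 1)² = 14/429, sgn -1
B: Δ = 0!·8!·4!/13! = 1/6435; Racah Σ t=0..0: t=0:+1/13824 = 1/13824; ⇒ 3j(4 2 6; 0 2 -2)² = 14/1287, sgn +1
I_A²/I_B² = (14/429)/(14/1287) = 3/1

3/1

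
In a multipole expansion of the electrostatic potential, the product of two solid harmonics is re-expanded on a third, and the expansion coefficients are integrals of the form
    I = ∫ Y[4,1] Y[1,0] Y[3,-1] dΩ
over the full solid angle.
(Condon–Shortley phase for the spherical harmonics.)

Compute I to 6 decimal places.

-0.238414

Rules hold: Σm=0, L=8 even, 3≤3≤5.
N = 9·3·7 = 189
Δ = 2!·6!·0!/9! = 1/252
Racah Σ t=1..1: t=1:−1/36 = -1/36
⇒ 3j(4 1 3; 0 0 0)² = 4/63, sgn +1
Racah Σ t=1..1: t=1:−1/48 = -1/48
⇒ 3j(4 1 3; 1 0 -1)² = 5/84, sgn -1
4πI² = N·(3j₀)²·(3jₘ)² = 5/7
I = -1·√(0.714286/4π) = -0.23841361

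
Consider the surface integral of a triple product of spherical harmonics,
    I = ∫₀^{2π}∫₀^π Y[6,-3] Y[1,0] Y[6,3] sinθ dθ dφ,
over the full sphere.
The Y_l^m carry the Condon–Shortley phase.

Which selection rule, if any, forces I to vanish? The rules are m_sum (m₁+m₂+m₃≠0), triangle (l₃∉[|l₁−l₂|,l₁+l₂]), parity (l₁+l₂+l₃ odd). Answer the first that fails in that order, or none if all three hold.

azimuthal sum: -3 + 0 + 3 = 0  ✓
5 ≤ 6 ≤ 7 (triangle on l)  ✓
L = 6 + 1 + 6 = 13 (odd)  ✗

parity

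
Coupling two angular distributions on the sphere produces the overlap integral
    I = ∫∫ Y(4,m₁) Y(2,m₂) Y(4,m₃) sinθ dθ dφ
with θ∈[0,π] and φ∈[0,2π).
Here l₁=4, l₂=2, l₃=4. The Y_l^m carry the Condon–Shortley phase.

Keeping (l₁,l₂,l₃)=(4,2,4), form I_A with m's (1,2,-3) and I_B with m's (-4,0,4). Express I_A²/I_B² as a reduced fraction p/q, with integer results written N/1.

Shared (l₁,l₂,l₃)=(4,2,4): N and (l;000)² cancel in I_A²/I_B².
A: Δ = 2!·6!·2!/11! = 1/13860; Racah Σ t=2..2: t=2:+1/480 = 1/480; ⇒ 3j(4 2 4; 1 2 -3)² = 3/110, sgn -1
B: Δ = 2!·6!·2!/11! = 1/13860; Racah Σ t=2..2: t=2:+1/2880 = 1/2880; ⇒ 3j(4 2 4; -4 0 4)² = 28/495, sgn +1
I_A²/I_B² = (3/110)/(28/495) = 27/56

27/56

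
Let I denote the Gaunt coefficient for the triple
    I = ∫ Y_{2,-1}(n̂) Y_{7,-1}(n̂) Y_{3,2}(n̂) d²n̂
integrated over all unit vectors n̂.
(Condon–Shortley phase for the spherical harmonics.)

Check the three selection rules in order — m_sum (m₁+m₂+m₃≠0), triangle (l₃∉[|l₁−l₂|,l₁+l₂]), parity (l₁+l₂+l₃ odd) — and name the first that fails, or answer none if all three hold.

triangle

azimuthal sum: -1 − 1 + 2 = 0  ✓
5 ≤ 3 ≤ 9 (triangle on l)  ✗
L = 2 + 7 + 3 = 12 (even)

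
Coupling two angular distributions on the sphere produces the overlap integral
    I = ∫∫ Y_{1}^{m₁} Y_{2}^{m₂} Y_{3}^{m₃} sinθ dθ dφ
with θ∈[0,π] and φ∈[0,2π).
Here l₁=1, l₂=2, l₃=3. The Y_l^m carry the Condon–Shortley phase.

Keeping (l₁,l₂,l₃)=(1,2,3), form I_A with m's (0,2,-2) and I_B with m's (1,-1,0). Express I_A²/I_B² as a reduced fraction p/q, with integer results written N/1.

5/3

l's match ⇒ only the (l;m) 3-j factors differ between A and B.
A: triangle coeff Δ(1,2,3) = 1/105; Σ_t [0,0]: t=0:+1/24 = 1/24; (3j)²=1/21 [(1 2 3; 0 2 -2)], sign=-1
B: triangle coeff Δ(1,2,3) = 1/105; Σ_t [0,0]: t=0:+1/12 = 1/12; (3j)²=1/35 [(1 2 3; 1 -1 0)], sign=-1
I_A²/I_B² = (1/21)/(1/35) = 5/3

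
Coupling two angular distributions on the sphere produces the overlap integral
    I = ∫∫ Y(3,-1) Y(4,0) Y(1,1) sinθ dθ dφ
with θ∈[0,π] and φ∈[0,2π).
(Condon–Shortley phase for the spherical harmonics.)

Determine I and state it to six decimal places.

Checks pass: Σm=0; 8 even; l₃=1∈[1,7].
(2·3+1)(2·4+1)(2·1+1) = 189
Δ: 6! 0! 2! / 9! → 1/252
sum: t=3:−1/36 = -1/36
3j²(3 4 1; 0 0 0) = Δ·Π!·Σ² = 4/63  (sign +1)
sum: t=4:+1/96 = 1/96
3j²(3 4 1; -1 0 1) = Δ·Π!·Σ² = 1/42  (sign +1)
combine: 4πI² = 189·4/63·1/42 = 2/7
take √, sign +1: I = 0.15078601

0.150786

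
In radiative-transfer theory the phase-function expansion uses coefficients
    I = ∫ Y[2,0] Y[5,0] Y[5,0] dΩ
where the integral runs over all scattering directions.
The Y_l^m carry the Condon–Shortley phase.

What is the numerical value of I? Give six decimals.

0.161739

Rules hold: Σm=0, L=12 even, 3≤5≤7.
N = 5·11·11 = 605
Δ = 2!·2!·8!/13! = 1/38610
Racah Σ t=0..2: t=0:+1/2880 t=1:−1/576 t=2:+1/2880 = -1/960
⇒ 3j(2 5 5; 0 0 0)² = 10/429, sgn +1
(m-triple is (0,0,0) — same symbol as above.)
4πI² = N·(3j₀)²·(3jₘ)² = 500/1521
I = +1·√(0.328731/4π) = 0.16173926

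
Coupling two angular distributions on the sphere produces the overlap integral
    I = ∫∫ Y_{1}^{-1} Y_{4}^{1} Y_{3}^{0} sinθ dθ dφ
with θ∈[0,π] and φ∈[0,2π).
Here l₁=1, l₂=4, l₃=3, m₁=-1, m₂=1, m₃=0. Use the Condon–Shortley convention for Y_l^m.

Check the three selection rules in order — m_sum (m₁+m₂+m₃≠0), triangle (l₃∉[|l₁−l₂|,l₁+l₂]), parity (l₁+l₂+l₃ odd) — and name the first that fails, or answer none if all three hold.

none

m₁+m₂+m₃ = -1 + 1 + 0 = 0  ✓
triangle: |1−4|=3 ≤ l₃=3 ≤ 1+4=5  ✓
parity: l₁+l₂+l₃ = 8 is even  ✓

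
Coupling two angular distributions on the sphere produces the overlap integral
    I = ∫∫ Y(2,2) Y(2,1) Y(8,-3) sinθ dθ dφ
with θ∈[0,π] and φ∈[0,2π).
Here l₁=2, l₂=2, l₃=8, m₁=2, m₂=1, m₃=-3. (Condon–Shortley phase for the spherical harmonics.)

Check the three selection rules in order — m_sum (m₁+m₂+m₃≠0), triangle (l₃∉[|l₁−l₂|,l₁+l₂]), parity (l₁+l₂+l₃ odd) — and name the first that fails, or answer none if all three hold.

Σmᵢ = 0  ✓
l₃∈[|l₁−l₂|,l₁+l₂]=[0,4], have l₃=8  ✗
Σlᵢ = 12 ⇒ even

triangle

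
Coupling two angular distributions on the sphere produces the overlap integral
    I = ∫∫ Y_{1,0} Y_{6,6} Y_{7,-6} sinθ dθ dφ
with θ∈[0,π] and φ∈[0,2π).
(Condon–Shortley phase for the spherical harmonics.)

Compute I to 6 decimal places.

m-sum 0 ✓  L=14 even ✓  5≤7≤7 ✓
Π(2lᵢ+1) = 3×13×15 = 585
triangle coeff Δ(1,6,7) = 1/1365
Σ_t [0,0]: t=0:+1/518400 = 1/518400
(3j)²=7/195 [(1 6 7; 0 0 0)], sign=-1
Σ_t [0,0]: t=0:+1/479001600 = 1/479001600
(3j)²=1/105 [(1 6 7; 0 6 -6)], sign=-1
⇒ 4πI² = 1/5
I = (+1)√(1/5/(4π)) = 0.12615663

0.126157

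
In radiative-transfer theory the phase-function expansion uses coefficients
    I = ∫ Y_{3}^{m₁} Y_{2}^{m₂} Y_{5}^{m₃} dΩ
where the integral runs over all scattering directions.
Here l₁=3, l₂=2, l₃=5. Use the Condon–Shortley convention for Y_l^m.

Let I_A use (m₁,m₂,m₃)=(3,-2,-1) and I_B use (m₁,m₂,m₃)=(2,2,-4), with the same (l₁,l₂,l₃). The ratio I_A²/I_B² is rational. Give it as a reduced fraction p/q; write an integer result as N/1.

Same 3,2,5: normalisation and zero-m 3j drop out of the ratio.
A: Δ: 0! 6! 4! / 11! → 1/2310; sum: t=0:+1/17280 = 1/17280; 3j²(3 2 5; 3 -2 -1) = Δ·Π!·Σ² = 1/2310  (sign +1)
B: Δ: 0! 6! 4! / 11! → 1/2310; sum: t=0:+1/2880 = 1/2880; 3j²(3 2 5; 2 2 -4) = Δ·Π!·Σ² = 3/55  (sign -1)
I_A²/I_B² = (1/2310)/(3/55) = 1/126

1/126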